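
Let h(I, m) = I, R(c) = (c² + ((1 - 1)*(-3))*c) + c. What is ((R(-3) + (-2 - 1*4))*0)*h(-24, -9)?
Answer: 0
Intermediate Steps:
R(c) = c + c² (R(c) = (c² + (0*(-3))*c) + c = (c² + 0*c) + c = (c² + 0) + c = c² + c = c + c²)
((R(-3) + (-2 - 1*4))*0)*h(-24, -9) = ((-3*(1 - 3) + (-2 - 1*4))*0)*(-24) = ((-3*(-2) + (-2 - 4))*0)*(-24) = ((6 - 6)*0)*(-24) = (0*0)*(-24) = 0*(-24) = 0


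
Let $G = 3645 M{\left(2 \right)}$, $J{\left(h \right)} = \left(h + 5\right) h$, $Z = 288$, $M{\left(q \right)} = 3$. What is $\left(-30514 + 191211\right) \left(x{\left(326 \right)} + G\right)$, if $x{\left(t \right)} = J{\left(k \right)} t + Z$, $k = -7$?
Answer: $2536923539$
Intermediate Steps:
$J{\left(h \right)} = h \left(5 + h\right)$ ($J{\left(h \right)} = \left(5 + h\right) h = h \left(5 + h\right)$)
$x{\left(t \right)} = 288 + 14 t$ ($x{\left(t \right)} = - 7 \left(5 - 7\right) t + 288 = \left(-7\right) \left(-2\right) t + 288 = 14 t + 288 = 288 + 14 t$)
$G = 10935$ ($G = 3645 \cdot 3 = 10935$)
$\left(-30514 + 191211\right) \left(x{\left(326 \right)} + G\right) = \left(-30514 + 191211\right) \left(\left(288 + 14 \cdot 326\right) + 10935\right) = 160697 \left(\left(288 + 4564\right) + 10935\right) = 160697 \left(4852 + 10935\right) = 160697 \cdot 15787 = 2536923539$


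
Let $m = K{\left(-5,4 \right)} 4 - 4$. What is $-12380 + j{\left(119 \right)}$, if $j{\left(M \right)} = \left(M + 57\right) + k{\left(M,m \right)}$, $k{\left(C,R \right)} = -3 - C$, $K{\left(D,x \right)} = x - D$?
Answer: $-12326$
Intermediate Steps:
$m = 32$ ($m = \left(4 - -5\right) 4 - 4 = \left(4 + 5\right) 4 - 4 = 9 \cdot 4 - 4 = 36 - 4 = 32$)
$j{\left(M \right)} = 54$ ($j{\left(M \right)} = \left(M + 57\right) - \left(3 + M\right) = \left(57 + M\right) - \left(3 + M\right) = 54$)
$-12380 + j{\left(119 \right)} = -12380 + 54 = -12326$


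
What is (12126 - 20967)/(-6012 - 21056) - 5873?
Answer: -158961523/27068 ≈ -5872.7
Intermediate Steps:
(12126 - 20967)/(-6012 - 21056) - 5873 = -8841/(-27068) - 5873 = -8841*(-1/27068) - 5873 = 8841/27068 - 5873 = -158961523/27068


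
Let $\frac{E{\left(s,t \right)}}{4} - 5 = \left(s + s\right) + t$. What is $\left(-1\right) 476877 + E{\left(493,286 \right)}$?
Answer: $-471769$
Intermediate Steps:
$E{\left(s,t \right)} = 20 + 4 t + 8 s$ ($E{\left(s,t \right)} = 20 + 4 \left(\left(s + s\right) + t\right) = 20 + 4 \left(2 s + t\right) = 20 + 4 \left(t + 2 s\right) = 20 + \left(4 t + 8 s\right) = 20 + 4 t + 8 s$)
$\left(-1\right) 476877 + E{\left(493,286 \right)} = \left(-1\right) 476877 + \left(20 + 4 \cdot 286 + 8 \cdot 493\right) = -476877 + \left(20 + 1144 + 3944\right) = -476877 + 5108 = -471769$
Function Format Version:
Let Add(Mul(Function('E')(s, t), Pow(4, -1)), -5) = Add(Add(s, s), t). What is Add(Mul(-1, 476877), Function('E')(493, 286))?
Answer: -471769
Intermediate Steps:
Function('E')(s, t) = Add(20, Mul(4, t), Mul(8, s)) (Function('E')(s, t) = Add(20, Mul(4, Add(Add(s, s), t))) = Add(20, Mul(4, Add(Mul(2, s), t))) = Add(20, Mul(4, Add(t, Mul(2, s)))) = Add(20, Add(Mul(4, t), Mul(8, s))) = Add(20, Mul(4, t), Mul(8, s)))
Add(Mul(-1, 476877), Function('E')(493, 286)) = Add(Mul(-1, 476877), Add(20, Mul(4, 286), Mul(8, 493))) = Add(-476877, Add(20, 1144, 3944)) = Add(-476877, 5108) = -471769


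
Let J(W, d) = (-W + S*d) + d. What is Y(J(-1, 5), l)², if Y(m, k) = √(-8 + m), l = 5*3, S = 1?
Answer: 3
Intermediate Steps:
J(W, d) = -W + 2*d (J(W, d) = (-W + 1*d) + d = (-W + d) + d = (d - W) + d = -W + 2*d)
l = 15
Y(J(-1, 5), l)² = (√(-8 + (-1*(-1) + 2*5)))² = (√(-8 + (1 + 10)))² = (√(-8 + 11))² = (√3)² = 3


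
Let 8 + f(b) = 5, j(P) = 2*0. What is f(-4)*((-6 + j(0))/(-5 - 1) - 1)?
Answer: 0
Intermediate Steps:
j(P) = 0
f(b) = -3 (f(b) = -8 + 5 = -3)
f(-4)*((-6 + j(0))/(-5 - 1) - 1) = -3*((-6 + 0)/(-5 - 1) - 1) = -3*(-6/(-6) - 1) = -3*(-6*(-⅙) - 1) = -3*(1 - 1) = -3*0 = 0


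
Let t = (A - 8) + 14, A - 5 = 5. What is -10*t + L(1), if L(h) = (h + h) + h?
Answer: -157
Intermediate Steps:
A = 10 (A = 5 + 5 = 10)
t = 16 (t = (10 - 8) + 14 = 2 + 14 = 16)
L(h) = 3*h (L(h) = 2*h + h = 3*h)
-10*t + L(1) = -10*16 + 3*1 = -160 + 3 = -157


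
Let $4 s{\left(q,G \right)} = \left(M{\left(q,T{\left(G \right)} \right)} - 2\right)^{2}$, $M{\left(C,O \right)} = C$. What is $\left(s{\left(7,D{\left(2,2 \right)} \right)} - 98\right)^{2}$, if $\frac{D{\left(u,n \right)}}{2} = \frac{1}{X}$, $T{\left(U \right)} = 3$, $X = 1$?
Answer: $\frac{134689}{16} \approx 8418.1$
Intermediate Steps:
$D{\left(u,n \right)} = 2$ ($D{\left(u,n \right)} = \frac{2}{1} = 2 \cdot 1 = 2$)
$s{\left(q,G \right)} = \frac{\left(-2 + q\right)^{2}}{4}$ ($s{\left(q,G \right)} = \frac{\left(q - 2\right)^{2}}{4} = \frac{\left(-2 + q\right)^{2}}{4}$)
$\left(s{\left(7,D{\left(2,2 \right)} \right)} - 98\right)^{2} = \left(\frac{\left(-2 + 7\right)^{2}}{4} - 98\right)^{2} = \left(\frac{5^{2}}{4} - 98\right)^{2} = \left(\frac{1}{4} \cdot 25 - 98\right)^{2} = \left(\frac{25}{4} - 98\right)^{2} = \left(- \frac{367}{4}\right)^{2} = \frac{134689}{16}$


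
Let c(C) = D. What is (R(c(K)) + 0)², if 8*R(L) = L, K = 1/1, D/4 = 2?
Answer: 1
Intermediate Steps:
D = 8 (D = 4*2 = 8)
K = 1 (K = 1*1 = 1)
c(C) = 8
R(L) = L/8
(R(c(K)) + 0)² = ((⅛)*8 + 0)² = (1 + 0)² = 1² = 1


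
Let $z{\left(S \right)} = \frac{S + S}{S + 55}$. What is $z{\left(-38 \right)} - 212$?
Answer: $- \frac{3680}{17} \approx -216.47$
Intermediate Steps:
$z{\left(S \right)} = \frac{2 S}{55 + S}$
$z{\left(-38 \right)} - 212 = 2 \left(-38\right) \frac{1}{55 - 38} - 212 = 2 \left(-38\right) \frac{1}{17} - 212 = - \frac{76}{17} - 212 = - \frac{3680}{17}$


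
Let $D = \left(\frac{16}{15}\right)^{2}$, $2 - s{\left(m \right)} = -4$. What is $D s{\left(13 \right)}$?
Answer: $\frac{512}{75} \approx 6.8267$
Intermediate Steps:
$s{\left(m \right)} = 6$ ($s{\left(m \right)} = 2 - -4 = 2 + 4 = 6$)
$D = \frac{256}{225}$ ($D = \left(16 \cdot \frac{1}{15}\right)^{2} = \left(\frac{16}{15}\right)^{2} = \frac{256}{225} \approx 1.1378$)
$D s{\left(13 \right)} = \frac{256}{225} \cdot 6 = \frac{512}{75}$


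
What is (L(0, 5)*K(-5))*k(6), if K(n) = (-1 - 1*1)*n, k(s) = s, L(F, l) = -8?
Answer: -480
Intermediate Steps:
K(n) = -2*n (K(n) = (-1 - 1)*n = -2*n)
(L(0, 5)*K(-5))*k(6) = -(-16)*(-5)*6 = -8*10*6 = -80*6 = -480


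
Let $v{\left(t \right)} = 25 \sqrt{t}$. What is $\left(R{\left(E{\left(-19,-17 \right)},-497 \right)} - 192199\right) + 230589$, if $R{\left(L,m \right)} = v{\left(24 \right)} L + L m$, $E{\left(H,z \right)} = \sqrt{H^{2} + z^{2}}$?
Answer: $38390 - 2485 \sqrt{26} + 500 \sqrt{39} \approx 28841.0$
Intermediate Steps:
$R{\left(L,m \right)} = L m + 50 L \sqrt{6}$ ($R{\left(L,m \right)} = 25 \sqrt{24} L + L m = 25 \cdot 2 \sqrt{6} L + L m = 50 \sqrt{6} L + L m = 50 L \sqrt{6} + L m = L m + 50 L \sqrt{6}$)
$\left(R{\left(E{\left(-19,-17 \right)},-497 \right)} - 192199\right) + 230589 = \left(\sqrt{\left(-19\right)^{2} + \left(-17\right)^{2}} \left(-497 + 50 \sqrt{6}\right) - 192199\right) + 230589 = \left(\sqrt{361 + 289} \left(-497 + 50 \sqrt{6}\right) - 192199\right) + 230589 = \left(\sqrt{650} \left(-497 + 50 \sqrt{6}\right) - 192199\right) + 230589 = \left(5 \sqrt{26} \left(-497 + 50 \sqrt{6}\right) - 192199\right) + 230589 = \left(-192199 + 5 \sqrt{26} \left(-497 + 50 \sqrt{6}\right)\right) + 230589 = 38390 + 5 \sqrt{26} \left(-497 + 50 \sqrt{6}\right)$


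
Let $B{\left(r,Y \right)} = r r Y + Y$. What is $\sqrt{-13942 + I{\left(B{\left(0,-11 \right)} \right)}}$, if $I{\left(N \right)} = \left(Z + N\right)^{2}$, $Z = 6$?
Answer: $i \sqrt{13917} \approx 117.97 i$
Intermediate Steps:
$B{\left(r,Y \right)} = Y + Y r^{2}$ ($B{\left(r,Y \right)} = r^{2} Y + Y = Y r^{2} + Y = Y + Y r^{2}$)
$I{\left(N \right)} = \left(6 + N\right)^{2}$
$\sqrt{-13942 + I{\left(B{\left(0,-11 \right)} \right)}} = \sqrt{-13942 + \left(6 - 11 \left(1 + 0^{2}\right)\right)^{2}} = \sqrt{-13942 + \left(6 - 11 \left(1 + 0\right)\right)^{2}} = \sqrt{-13942 + \left(6 - 11\right)^{2}} = \sqrt{-13942 + \left(-5\right)^{2}} = \sqrt{-13942 + 25} = \sqrt{-13917} = i \sqrt{13917}$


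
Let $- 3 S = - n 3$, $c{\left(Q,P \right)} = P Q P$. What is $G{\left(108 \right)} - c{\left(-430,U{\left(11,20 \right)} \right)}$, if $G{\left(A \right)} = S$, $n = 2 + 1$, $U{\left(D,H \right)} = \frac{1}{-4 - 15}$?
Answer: $\frac{1513}{361} \approx 4.1911$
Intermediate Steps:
$U{\left(D,H \right)} = - \frac{1}{19}$ ($U{\left(D,H \right)} = \frac{1}{-19} = - \frac{1}{19}$)
$n = 3$
$c{\left(Q,P \right)} = Q P^{2}$
$S = 3$ ($S = - \frac{\left(-1\right) 3 \cdot 3}{3} = - \frac{\left(-3\right) 3}{3} = \left(- \frac{1}{3}\right) \left(-9\right) = 3$)
$G{\left(A \right)} = 3$
$G{\left(108 \right)} - c{\left(-430,U{\left(11,20 \right)} \right)} = 3 - - 430 \left(- \frac{1}{19}\right)^{2} = 3 - \left(-430\right) \frac{1}{361} = 3 - - \frac{430}{361} = 3 + \frac{430}{361} = \frac{1513}{361}$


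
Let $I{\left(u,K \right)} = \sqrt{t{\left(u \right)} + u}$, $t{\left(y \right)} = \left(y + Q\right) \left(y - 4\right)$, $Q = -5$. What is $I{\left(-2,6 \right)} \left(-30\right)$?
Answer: $- 60 \sqrt{10} \approx -189.74$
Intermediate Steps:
$t{\left(y \right)} = \left(-5 + y\right) \left(-4 + y\right)$ ($t{\left(y \right)} = \left(y - 5\right) \left(y - 4\right) = \left(-5 + y\right) \left(-4 + y\right)$)
$I{\left(u,K \right)} = \sqrt{20 + u^{2} - 8 u}$ ($I{\left(u,K \right)} = \sqrt{\left(20 + u^{2} - 9 u\right) + u} = \sqrt{20 + u^{2} - 8 u}$)
$I{\left(-2,6 \right)} \left(-30\right) = \sqrt{20 + \left(-2\right)^{2} - -16} \left(-30\right) = \sqrt{20 + 4 + 16} \left(-30\right) = \sqrt{40} \left(-30\right) = 2 \sqrt{10} \left(-30\right) = - 60 \sqrt{10}$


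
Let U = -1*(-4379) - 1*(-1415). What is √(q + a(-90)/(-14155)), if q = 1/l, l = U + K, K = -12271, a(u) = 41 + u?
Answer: √27799612966830/91681935 ≈ 0.057509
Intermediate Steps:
U = 5794 (U = 4379 + 1415 = 5794)
l = -6477 (l = 5794 - 12271 = -6477)
q = -1/6477 (q = 1/(-6477) = -1/6477 ≈ -0.00015439)
√(q + a(-90)/(-14155)) = √(-1/6477 + (41 - 90)/(-14155)) = √(-1/6477 - 49*(-1/14155)) = √(-1/6477 + 49/14155) = √(303218/91681935) = √27799612966830/91681935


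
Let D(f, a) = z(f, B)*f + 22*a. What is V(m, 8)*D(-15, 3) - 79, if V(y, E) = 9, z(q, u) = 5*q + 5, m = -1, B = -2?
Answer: 9965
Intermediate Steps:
z(q, u) = 5 + 5*q
D(f, a) = 22*a + f*(5 + 5*f) (D(f, a) = (5 + 5*f)*f + 22*a = f*(5 + 5*f) + 22*a = 22*a + f*(5 + 5*f))
V(m, 8)*D(-15, 3) - 79 = 9*(22*3 + 5*(-15)*(1 - 15)) - 79 = 9*(66 + 5*(-15)*(-14)) - 79 = 9*(66 + 1050) - 79 = 9*1116 - 79 = 10044 - 79 = 9965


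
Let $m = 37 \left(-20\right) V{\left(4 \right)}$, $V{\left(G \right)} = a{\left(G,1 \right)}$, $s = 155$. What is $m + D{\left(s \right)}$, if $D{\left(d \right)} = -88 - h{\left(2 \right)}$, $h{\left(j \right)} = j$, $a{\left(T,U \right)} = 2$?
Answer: $-1570$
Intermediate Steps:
$V{\left(G \right)} = 2$
$m = -1480$ ($m = 37 \left(-20\right) 2 = \left(-740\right) 2 = -1480$)
$D{\left(d \right)} = -90$ ($D{\left(d \right)} = -88 - 2 = -90$)
$m + D{\left(s \right)} = -1480 - 90 = -1570$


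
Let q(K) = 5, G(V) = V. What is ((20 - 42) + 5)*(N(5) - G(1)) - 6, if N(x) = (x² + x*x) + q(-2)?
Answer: -924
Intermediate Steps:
N(x) = 5 + 2*x² (N(x) = (x² + x*x) + 5 = (x² + x²) + 5 = 2*x² + 5 = 5 + 2*x²)
((20 - 42) + 5)*(N(5) - G(1)) - 6 = ((20 - 42) + 5)*((5 + 2*5²) - 1*1) - 6 = (-22 + 5)*((5 + 2*25) - 1) - 6 = -17*((5 + 50) - 1) - 6 = -17*(55 - 1) - 6 = -17*54 - 6 = -918 - 6 = -924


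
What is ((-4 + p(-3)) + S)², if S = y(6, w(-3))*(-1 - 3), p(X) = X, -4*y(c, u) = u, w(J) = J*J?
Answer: 4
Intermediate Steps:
w(J) = J²
y(c, u) = -u/4
S = 9 (S = (-¼*(-3)²)*(-1 - 3) = -¼*9*(-4) = -9/4*(-4) = 9)
((-4 + p(-3)) + S)² = ((-4 - 3) + 9)² = (-7 + 9)² = 2² = 4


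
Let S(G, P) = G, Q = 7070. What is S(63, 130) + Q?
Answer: 7133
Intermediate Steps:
S(63, 130) + Q = 63 + 7070 = 7133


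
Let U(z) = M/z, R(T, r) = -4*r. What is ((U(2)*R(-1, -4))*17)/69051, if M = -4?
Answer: -544/69051 ≈ -0.0078782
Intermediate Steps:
U(z) = -4/z
((U(2)*R(-1, -4))*17)/69051 = (((-4/2)*(-4*(-4)))*17)/69051 = ((-4*½*16)*17)*(1/69051) = (-2*16*17)*(1/69051) = -32*17*(1/69051) = -544*1/69051 = -544/69051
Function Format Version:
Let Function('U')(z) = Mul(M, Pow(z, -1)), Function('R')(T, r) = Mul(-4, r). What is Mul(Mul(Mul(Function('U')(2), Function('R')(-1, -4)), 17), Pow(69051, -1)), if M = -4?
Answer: Rational(-544, 69051) ≈ -0.0078782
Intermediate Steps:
Function('U')(z) = Mul(-4, Pow(z, -1))
Mul(Mul(Mul(Function('U')(2), Function('R')(-1, -4)), 17), Pow(69051, -1)) = Mul(Mul(Mul(Mul(-4, Pow(2, -1)), Mul(-4, -4)), 17), Pow(69051, -1)) = Mul(Mul(Mul(Mul(-4, Rational(1, 2)), 16), 17), Rational(1, 69051)) = Mul(Mul(Mul(-2, 16), 17), Rational(1, 69051)) = Mul(Mul(-32, 17), Rational(1, 69051)) = Mul(-544, Rational(1, 69051)) = Rational(-544, 69051)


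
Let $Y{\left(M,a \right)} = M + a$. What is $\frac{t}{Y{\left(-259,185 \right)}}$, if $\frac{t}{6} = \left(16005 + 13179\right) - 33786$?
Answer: $\frac{13806}{37} \approx 373.14$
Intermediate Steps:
$t = -27612$ ($t = 6 \left(\left(16005 + 13179\right) - 33786\right) = 6 \left(29184 - 33786\right) = 6 \left(-4602\right) = -27612$)
$\frac{t}{Y{\left(-259,185 \right)}} = - \frac{27612}{-259 + 185} = - \frac{27612}{-74} = \left(-27612\right) \left(- \frac{1}{74}\right) = \frac{13806}{37}$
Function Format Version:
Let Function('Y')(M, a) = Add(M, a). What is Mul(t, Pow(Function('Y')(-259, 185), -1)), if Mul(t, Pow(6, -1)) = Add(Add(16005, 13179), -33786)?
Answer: Rational(13806, 37) ≈ 373.14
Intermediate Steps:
t = -27612 (t = Mul(6, Add(Add(16005, 13179), -33786)) = Mul(6, Add(29184, -33786)) = Mul(6, -4602) = -27612)
Mul(t, Pow(Function('Y')(-259, 185), -1)) = Mul(-27612, Pow(Add(-259, 185), -1)) = Mul(-27612, Pow(-74, -1)) = Mul(-27612, Rational(-1, 74)) = Rational(13806, 37)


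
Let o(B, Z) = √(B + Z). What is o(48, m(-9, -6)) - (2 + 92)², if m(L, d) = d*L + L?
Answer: -8836 + √93 ≈ -8826.4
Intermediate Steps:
m(L, d) = L + L*d (m(L, d) = L*d + L = L + L*d)
o(48, m(-9, -6)) - (2 + 92)² = √(48 - 9*(1 - 6)) - (2 + 92)² = √(48 - 9*(-5)) - 1*94² = √(48 + 45) - 1*8836 = √93 - 8836 = -8836 + √93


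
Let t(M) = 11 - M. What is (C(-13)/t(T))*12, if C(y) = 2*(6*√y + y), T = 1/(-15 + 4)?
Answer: -1716/61 + 792*I*√13/61 ≈ -28.131 + 46.813*I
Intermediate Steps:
T = -1/11 (T = 1/(-11) = -1/11 ≈ -0.090909)
C(y) = 2*y + 12*√y (C(y) = 2*(y + 6*√y) = 2*y + 12*√y)
(C(-13)/t(T))*12 = ((2*(-13) + 12*√(-13))/(11 - 1*(-1/11)))*12 = ((-26 + 12*(I*√13))/(11 + 1/11))*12 = ((-26 + 12*I*√13)/(122/11))*12 = ((-26 + 12*I*√13)*(11/122))*12 = (-143/61 + 66*I*√13/61)*12 = -1716/61 + 792*I*√13/61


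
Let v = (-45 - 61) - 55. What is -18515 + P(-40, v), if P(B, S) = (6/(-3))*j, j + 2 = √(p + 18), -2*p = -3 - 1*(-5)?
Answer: -18511 - 2*√17 ≈ -18519.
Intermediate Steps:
v = -161 (v = -106 - 55 = -161)
p = -1 (p = -(-3 - 1*(-5))/2 = -(-3 + 5)/2 = -½*2 = -1)
j = -2 + √17 (j = -2 + √(-1 + 18) = -2 + √17 ≈ 2.1231)
P(B, S) = 4 - 2*√17 (P(B, S) = (6/(-3))*(-2 + √17) = (6*(-⅓))*(-2 + √17) = -2*(-2 + √17) = 4 - 2*√17)
-18515 + P(-40, v) = -18515 + (4 - 2*√17) = -18511 - 2*√17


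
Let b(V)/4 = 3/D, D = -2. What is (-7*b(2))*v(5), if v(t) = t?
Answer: 210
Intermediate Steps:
b(V) = -6 (b(V) = 4*(3/(-2)) = 4*(3*(-½)) = 4*(-3/2) = -6)
(-7*b(2))*v(5) = -7*(-6)*5 = 42*5 = 210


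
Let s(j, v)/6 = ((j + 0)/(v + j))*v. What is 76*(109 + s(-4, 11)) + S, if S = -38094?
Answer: -228734/7 ≈ -32676.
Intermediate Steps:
s(j, v) = 6*j*v/(j + v) (s(j, v) = 6*(((j + 0)/(v + j))*v) = 6*((j/(j + v))*v) = 6*(j*v/(j + v)) = 6*j*v/(j + v))
76*(109 + s(-4, 11)) + S = 76*(109 + 6*(-4)*11/(-4 + 11)) - 38094 = 76*(109 + 6*(-4)*11/7) - 38094 = 76*(109 + 6*(-4)*11*(⅐)) - 38094 = 76*(109 - 264/7) - 38094 = 76*(499/7) - 38094 = 37924/7 - 38094 = -228734/7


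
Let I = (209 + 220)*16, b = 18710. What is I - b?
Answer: -11846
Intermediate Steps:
I = 6864 (I = 429*16 = 6864)
I - b = 6864 - 1*18710 = 6864 - 18710 = -11846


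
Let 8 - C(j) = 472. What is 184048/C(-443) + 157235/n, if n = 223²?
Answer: -567472872/1442141 ≈ -393.49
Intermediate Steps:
n = 49729
C(j) = -464 (C(j) = 8 - 1*472 = 8 - 472 = -464)
184048/C(-443) + 157235/n = 184048/(-464) + 157235/49729 = 184048*(-1/464) + 157235*(1/49729) = -11503/29 + 157235/49729 = -567472872/1442141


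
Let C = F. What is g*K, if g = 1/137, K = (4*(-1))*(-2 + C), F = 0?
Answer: 8/137 ≈ 0.058394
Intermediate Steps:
C = 0
K = 8 (K = (4*(-1))*(-2 + 0) = -4*(-2) = 8)
g = 1/137 ≈ 0.0072993
g*K = (1/137)*8 = 8/137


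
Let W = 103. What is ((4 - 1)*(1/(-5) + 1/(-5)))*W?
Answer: -618/5 ≈ -123.60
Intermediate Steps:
((4 - 1)*(1/(-5) + 1/(-5)))*W = ((4 - 1)*(1/(-5) + 1/(-5)))*103 = (3*(1*(-1/5) + 1*(-1/5)))*103 = (3*(-1/5 - 1/5))*103 = (3*(-2/5))*103 = -6/5*103 = -618/5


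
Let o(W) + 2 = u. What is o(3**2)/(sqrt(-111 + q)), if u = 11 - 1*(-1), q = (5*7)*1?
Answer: -5*I*sqrt(19)/19 ≈ -1.1471*I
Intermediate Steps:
q = 35 (q = 35*1 = 35)
u = 12 (u = 11 + 1 = 12)
o(W) = 10 (o(W) = -2 + 12 = 10)
o(3**2)/(sqrt(-111 + q)) = 10/(sqrt(-111 + 35)) = 10/(sqrt(-76)) = 10/((2*I*sqrt(19))) = 10*(-I*sqrt(19)/38) = -5*I*sqrt(19)/19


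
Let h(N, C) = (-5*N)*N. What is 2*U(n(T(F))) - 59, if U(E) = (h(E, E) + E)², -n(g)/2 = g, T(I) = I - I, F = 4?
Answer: -59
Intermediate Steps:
h(N, C) = -5*N²
T(I) = 0
n(g) = -2*g
U(E) = (E - 5*E²)² (U(E) = (-5*E² + E)² = (E - 5*E²)²)
2*U(n(T(F))) - 59 = 2*((-2*0)²*(-1 + 5*(-2*0))²) - 59 = 2*(0²*(-1 + 5*0)²) - 59 = 2*(0*(-1 + 0)²) - 59 = 2*(0*(-1)²) - 59 = 2*(0*1) - 59 = 2*0 - 59 = 0 - 59 = -59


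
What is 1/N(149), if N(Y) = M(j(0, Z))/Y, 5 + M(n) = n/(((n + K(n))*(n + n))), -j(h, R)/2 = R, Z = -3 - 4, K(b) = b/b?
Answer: -30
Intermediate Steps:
K(b) = 1
Z = -7
j(h, R) = -2*R
M(n) = -5 + 1/(2*(1 + n)) (M(n) = -5 + n/(((n + 1)*(n + n))) = -5 + n/(((1 + n)*(2*n))) = -5 + n/((2*n*(1 + n))) = -5 + n*(1/(2*n*(1 + n))) = -5 + 1/(2*(1 + n)))
N(Y) = -149/(30*Y) (N(Y) = ((-9 - (-20)*(-7))/(2*(1 - 2*(-7))))/Y = ((-9 - 10*14)/(2*(1 + 14)))/Y = ((½)*(-9 - 140)/15)/Y = ((½)*(1/15)*(-149))/Y = -149/(30*Y))
1/N(149) = 1/(-149/30/149) = 1/(-149/30*1/149) = 1/(-1/30) = -30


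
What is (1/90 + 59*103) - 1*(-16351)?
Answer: 2018521/90 ≈ 22428.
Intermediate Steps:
(1/90 + 59*103) - 1*(-16351) = (1/90 + 6077) + 16351 = 546931/90 + 16351 = 2018521/90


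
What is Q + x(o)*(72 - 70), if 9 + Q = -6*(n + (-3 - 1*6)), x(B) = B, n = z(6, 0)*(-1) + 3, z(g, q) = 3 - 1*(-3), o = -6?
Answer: 51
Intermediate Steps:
z(g, q) = 6 (z(g, q) = 3 + 3 = 6)
n = -3 (n = 6*(-1) + 3 = -6 + 3 = -3)
Q = 63 (Q = -9 - 6*(-3 + (-3 - 1*6)) = -9 - 6*(-3 + (-3 - 6)) = -9 - 6*(-3 - 9) = -9 - 6*(-12) = -9 + 72 = 63)
Q + x(o)*(72 - 70) = 63 - 6*(72 - 70) = 63 - 6*2 = 63 - 12 = 51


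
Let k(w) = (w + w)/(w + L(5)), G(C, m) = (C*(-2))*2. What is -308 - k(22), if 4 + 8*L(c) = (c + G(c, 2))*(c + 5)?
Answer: -324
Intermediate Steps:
G(C, m) = -4*C (G(C, m) = -2*C*2 = -4*C)
L(c) = -1/2 - 3*c*(5 + c)/8 (L(c) = -1/2 + ((c - 4*c)*(c + 5))/8 = -1/2 + ((-3*c)*(5 + c))/8 = -1/2 + (-3*c*(5 + c))/8 = -1/2 - 3*c*(5 + c)/8)
k(w) = 2*w/(-77/4 + w) (k(w) = (w + w)/(w + (-1/2 - 15/8*5 - 3/8*5**2)) = (2*w)/(w + (-1/2 - 75/8 - 3/8*25)) = (2*w)/(w + (-1/2 - 75/8 - 75/8)) = (2*w)/(w - 77/4) = (2*w)/(-77/4 + w) = 2*w/(-77/4 + w))
-308 - k(22) = -308 - 8*22/(-77 + 4*22) = -308 - 8*22/(-77 + 88) = -308 - 8*22/11 = -308 - 1*16 = -308 - 16 = -324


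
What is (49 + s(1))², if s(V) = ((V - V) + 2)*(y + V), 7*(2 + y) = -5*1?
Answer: 101761/49 ≈ 2076.8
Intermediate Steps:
y = -19/7 (y = -2 + (-5*1)/7 = -2 + (⅐)*(-5) = -2 - 5/7 = -19/7 ≈ -2.7143)
s(V) = -38/7 + 2*V (s(V) = ((V - V) + 2)*(-19/7 + V) = (0 + 2)*(-19/7 + V) = 2*(-19/7 + V) = -38/7 + 2*V)
(49 + s(1))² = (49 + (-38/7 + 2*1))² = (49 + (-38/7 + 2))² = (49 - 24/7)² = (319/7)² = 101761/49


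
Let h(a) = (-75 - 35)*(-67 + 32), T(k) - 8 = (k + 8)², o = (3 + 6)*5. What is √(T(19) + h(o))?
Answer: √4587 ≈ 67.727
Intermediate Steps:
o = 45 (o = 9*5 = 45)
T(k) = 8 + (8 + k)² (T(k) = 8 + (k + 8)² = 8 + (8 + k)²)
h(a) = 3850 (h(a) = -110*(-35) = 3850)
√(T(19) + h(o)) = √((8 + (8 + 19)²) + 3850) = √((8 + 27²) + 3850) = √((8 + 729) + 3850) = √(737 + 3850) = √4587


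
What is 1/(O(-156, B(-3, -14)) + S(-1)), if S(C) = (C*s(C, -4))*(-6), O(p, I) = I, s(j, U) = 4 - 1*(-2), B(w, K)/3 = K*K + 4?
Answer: 1/636 ≈ 0.0015723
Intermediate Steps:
B(w, K) = 12 + 3*K² (B(w, K) = 3*(K*K + 4) = 3*(K² + 4) = 3*(4 + K²) = 12 + 3*K²)
s(j, U) = 6 (s(j, U) = 4 + 2 = 6)
S(C) = -36*C (S(C) = (C*6)*(-6) = (6*C)*(-6) = -36*C)
1/(O(-156, B(-3, -14)) + S(-1)) = 1/((12 + 3*(-14)²) - 36*(-1)) = 1/((12 + 3*196) + 36) = 1/((12 + 588) + 36) = 1/(600 + 36) = 1/636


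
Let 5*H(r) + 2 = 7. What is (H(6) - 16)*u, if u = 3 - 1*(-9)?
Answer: -180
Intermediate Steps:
u = 12 (u = 3 + 9 = 12)
H(r) = 1 (H(r) = -⅖ + (⅕)*7 = -⅖ + 7/5 = 1)
(H(6) - 16)*u = (1 - 16)*12 = -15*12 = -180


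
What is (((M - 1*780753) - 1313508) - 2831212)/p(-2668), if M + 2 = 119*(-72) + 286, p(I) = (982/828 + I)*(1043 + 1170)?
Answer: 2042575398/2443286993 ≈ 0.83599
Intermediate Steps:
p(I) = 1086583/414 + 2213*I (p(I) = (982*(1/828) + I)*2213 = (491/414 + I)*2213 = 1086583/414 + 2213*I)
M = -8284 (M = -2 + (119*(-72) + 286) = -2 + (-8568 + 286) = -2 - 8282 = -8284)
(((M - 1*780753) - 1313508) - 2831212)/p(-2668) = (((-8284 - 1*780753) - 1313508) - 2831212)/(1086583/414 + 2213*(-2668)) = (((-8284 - 780753) - 1313508) - 2831212)/(1086583/414 - 5904284) = ((-789037 - 1313508) - 2831212)/(-2443286993/414) = (-2102545 - 2831212)*(-414/2443286993) = -4933757*(-414/2443286993) = 2042575398/2443286993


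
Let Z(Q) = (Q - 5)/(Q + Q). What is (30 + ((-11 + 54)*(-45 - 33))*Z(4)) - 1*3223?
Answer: -11095/4 ≈ -2773.8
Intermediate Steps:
Z(Q) = (-5 + Q)/(2*Q) (Z(Q) = (-5 + Q)/((2*Q)) = (-5 + Q)*(1/(2*Q)) = (-5 + Q)/(2*Q))
(30 + ((-11 + 54)*(-45 - 33))*Z(4)) - 1*3223 = (30 + ((-11 + 54)*(-45 - 33))*((1/2)*(-5 + 4)/4)) - 1*3223 = (30 + (43*(-78))*((1/2)*(1/4)*(-1))) - 3223 = (30 - 3354*(-1/8)) - 3223 = (30 + 1677/4) - 3223 = 1797/4 - 3223 = -11095/4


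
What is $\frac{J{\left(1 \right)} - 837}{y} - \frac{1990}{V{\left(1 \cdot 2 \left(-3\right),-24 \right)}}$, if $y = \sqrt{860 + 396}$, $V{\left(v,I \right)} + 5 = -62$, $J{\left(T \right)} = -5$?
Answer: $\frac{1990}{67} - \frac{421 \sqrt{314}}{314} \approx 5.9431$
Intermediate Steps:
$V{\left(v,I \right)} = -67$ ($V{\left(v,I \right)} = -5 - 62 = -67$)
$y = 2 \sqrt{314}$ ($y = \sqrt{1256} = 2 \sqrt{314} \approx 35.44$)
$\frac{J{\left(1 \right)} - 837}{y} - \frac{1990}{V{\left(1 \cdot 2 \left(-3\right),-24 \right)}} = \frac{-5 - 837}{2 \sqrt{314}} - \frac{1990}{-67} = \left(-5 - 837\right) \frac{\sqrt{314}}{628} - - \frac{1990}{67} = - 842 \frac{\sqrt{314}}{628} + \frac{1990}{67} = - \frac{421 \sqrt{314}}{314} + \frac{1990}{67} = \frac{1990}{67} - \frac{421 \sqrt{314}}{314}$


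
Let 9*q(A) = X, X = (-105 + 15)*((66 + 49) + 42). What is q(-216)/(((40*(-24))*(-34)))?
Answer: -157/3264 ≈ -0.048100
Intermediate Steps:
X = -14130 (X = -90*(115 + 42) = -90*157 = -14130)
q(A) = -1570 (q(A) = (⅑)*(-14130) = -1570)
q(-216)/(((40*(-24))*(-34))) = -1570/((40*(-24))*(-34)) = -1570/((-960*(-34))) = -1570/32640 = -1570*1/32640 = -157/3264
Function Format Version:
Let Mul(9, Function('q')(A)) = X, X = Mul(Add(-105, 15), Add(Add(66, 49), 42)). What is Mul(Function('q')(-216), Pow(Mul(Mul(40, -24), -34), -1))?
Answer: Rational(-157, 3264) ≈ -0.048100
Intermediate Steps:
X = -14130 (X = Mul(-90, Add(115, 42)) = Mul(-90, 157) = -14130)
Function('q')(A) = -1570 (Function('q')(A) = Mul(Rational(1, 9), -14130) = -1570)
Mul(Function('q')(-216), Pow(Mul(Mul(40, -24), -34), -1)) = Mul(-1570, Pow(Mul(Mul(40, -24), -34), -1)) = Mul(-1570, Pow(Mul(-960, -34), -1)) = Mul(-1570, Pow(32640, -1)) = Mul(-1570, Rational(1, 32640)) = Rational(-157, 3264)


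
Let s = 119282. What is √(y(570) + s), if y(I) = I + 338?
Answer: √120190 ≈ 346.68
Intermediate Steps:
y(I) = 338 + I
√(y(570) + s) = √((338 + 570) + 119282) = √(908 + 119282) = √120190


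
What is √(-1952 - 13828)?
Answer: 2*I*√3945 ≈ 125.62*I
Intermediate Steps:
√(-1952 - 13828) = √(-15780) = 2*I*√3945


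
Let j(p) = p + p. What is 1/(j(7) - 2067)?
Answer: -1/2053 ≈ -0.00048709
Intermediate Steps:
j(p) = 2*p
1/(j(7) - 2067) = 1/(2*7 - 2067) = 1/(14 - 2067) = 1/(-2053) = -1/2053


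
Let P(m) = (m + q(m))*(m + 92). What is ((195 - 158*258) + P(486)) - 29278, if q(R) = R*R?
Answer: 136732349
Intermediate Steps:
q(R) = R²
P(m) = (92 + m)*(m + m²) (P(m) = (m + m²)*(m + 92) = (m + m²)*(92 + m) = (92 + m)*(m + m²))
((195 - 158*258) + P(486)) - 29278 = ((195 - 158*258) + 486*(92 + 486² + 93*486)) - 29278 = ((195 - 40764) + 486*(92 + 236196 + 45198)) - 29278 = (-40569 + 486*281486) - 29278 = (-40569 + 136802196) - 29278 = 136761627 - 29278 = 136732349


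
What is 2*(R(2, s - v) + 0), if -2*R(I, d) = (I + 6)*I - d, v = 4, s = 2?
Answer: -18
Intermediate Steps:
R(I, d) = d/2 - I*(6 + I)/2 (R(I, d) = -((I + 6)*I - d)/2 = -((6 + I)*I - d)/2 = -(I*(6 + I) - d)/2 = -(-d + I*(6 + I))/2 = d/2 - I*(6 + I)/2)
2*(R(2, s - v) + 0) = 2*(((2 - 1*4)/2 - 3*2 - ½*2²) + 0) = 2*(((2 - 4)/2 - 6 - ½*4) + 0) = 2*(((½)*(-2) - 6 - 2) + 0) = 2*((-1 - 6 - 2) + 0) = 2*(-9 + 0) = 2*(-9) = -18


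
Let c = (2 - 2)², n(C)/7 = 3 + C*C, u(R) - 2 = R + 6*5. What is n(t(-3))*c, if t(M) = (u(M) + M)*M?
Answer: 0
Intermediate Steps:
u(R) = 32 + R (u(R) = 2 + (R + 6*5) = 2 + (R + 30) = 2 + (30 + R) = 32 + R)
t(M) = M*(32 + 2*M) (t(M) = ((32 + M) + M)*M = (32 + 2*M)*M = M*(32 + 2*M))
n(C) = 21 + 7*C² (n(C) = 7*(3 + C*C) = 7*(3 + C²) = 21 + 7*C²)
c = 0 (c = 0² = 0)
n(t(-3))*c = (21 + 7*(2*(-3)*(16 - 3))²)*0 = (21 + 7*(2*(-3)*13)²)*0 = (21 + 7*(-78)²)*0 = (21 + 7*6084)*0 = (21 + 42588)*0 = 42609*0 = 0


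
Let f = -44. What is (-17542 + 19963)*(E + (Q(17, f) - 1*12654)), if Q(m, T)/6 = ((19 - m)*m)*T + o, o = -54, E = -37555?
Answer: -144071289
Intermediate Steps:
Q(m, T) = -324 + 6*T*m*(19 - m) (Q(m, T) = 6*(((19 - m)*m)*T - 54) = 6*((m*(19 - m))*T - 54) = 6*(T*m*(19 - m) - 54) = 6*(-54 + T*m*(19 - m)) = -324 + 6*T*m*(19 - m))
(-17542 + 19963)*(E + (Q(17, f) - 1*12654)) = (-17542 + 19963)*(-37555 + ((-324 - 6*(-44)*17**2 + 114*(-44)*17) - 1*12654)) = 2421*(-37555 + ((-324 - 6*(-44)*289 - 85272) - 12654)) = 2421*(-37555 + ((-324 + 76296 - 85272) - 12654)) = 2421*(-37555 + (-9300 - 12654)) = 2421*(-37555 - 21954) = 2421*(-59509) = -144071289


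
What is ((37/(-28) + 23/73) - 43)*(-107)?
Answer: 9624543/2044 ≈ 4708.7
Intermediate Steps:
((37/(-28) + 23/73) - 43)*(-107) = ((37*(-1/28) + 23*(1/73)) - 43)*(-107) = ((-37/28 + 23/73) - 43)*(-107) = (-2057/2044 - 43)*(-107) = -89949/2044*(-107) = 9624543/2044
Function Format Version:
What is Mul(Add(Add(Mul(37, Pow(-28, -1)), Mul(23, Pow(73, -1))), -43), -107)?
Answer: Rational(9624543, 2044) ≈ 4708.7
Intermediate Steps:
Mul(Add(Add(Mul(37, Pow(-28, -1)), Mul(23, Pow(73, -1))), -43), -107) = Mul(Add(Add(Mul(37, Rational(-1, 28)), Mul(23, Rational(1, 73))), -43), -107) = Mul(Add(Add(Rational(-37, 28), Rational(23, 73)), -43), -107) = Mul(Add(Rational(-2057, 2044), -43), -107) = Mul(Rational(-89949, 2044), -107) = Rational(9624543, 2044)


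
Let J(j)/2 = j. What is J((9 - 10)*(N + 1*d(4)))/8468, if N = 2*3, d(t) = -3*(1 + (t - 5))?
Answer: -3/2117 ≈ -0.0014171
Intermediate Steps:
d(t) = 12 - 3*t (d(t) = -3*(1 + (-5 + t)) = -3*(-4 + t) = 12 - 3*t)
N = 6
J(j) = 2*j
J((9 - 10)*(N + 1*d(4)))/8468 = (2*((9 - 10)*(6 + 1*(12 - 3*4))))/8468 = (2*(-(6 + 1*(12 - 12))))*(1/8468) = (2*(-(6 + 1*0)))*(1/8468) = (2*(-(6 + 0)))*(1/8468) = (2*(-1*6))*(1/8468) = (2*(-6))*(1/8468) = -12*1/8468 = -3/2117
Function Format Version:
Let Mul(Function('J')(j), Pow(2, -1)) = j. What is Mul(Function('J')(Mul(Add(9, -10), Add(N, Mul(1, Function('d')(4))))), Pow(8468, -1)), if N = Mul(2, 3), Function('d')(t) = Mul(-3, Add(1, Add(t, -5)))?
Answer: Rational(-3, 2117) ≈ -0.0014171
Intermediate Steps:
Function('d')(t) = Add(12, Mul(-3, t)) (Function('d')(t) = Mul(-3, Add(1, Add(-5, t))) = Mul(-3, Add(-4, t)) = Add(12, Mul(-3, t)))
N = 6
Function('J')(j) = Mul(2, j)
Mul(Function('J')(Mul(Add(9, -10), Add(N, Mul(1, Function('d')(4))))), Pow(8468, -1)) = Mul(Mul(2, Mul(Add(9, -10), Add(6, Mul(1, Add(12, Mul(-3, 4)))))), Pow(8468, -1)) = Mul(Mul(2, Mul(-1, Add(6, Mul(1, Add(12, -12))))), Rational(1, 8468)) = Mul(Mul(2, Mul(-1, Add(6, Mul(1, 0)))), Rational(1, 8468)) = Mul(Mul(2, Mul(-1, Add(6, 0))), Rational(1, 8468)) = Mul(Mul(2, Mul(-1, 6)), Rational(1, 8468)) = Mul(Mul(2, -6), Rational(1, 8468)) = Mul(-12, Rational(1, 8468)) = Rational(-3, 2117)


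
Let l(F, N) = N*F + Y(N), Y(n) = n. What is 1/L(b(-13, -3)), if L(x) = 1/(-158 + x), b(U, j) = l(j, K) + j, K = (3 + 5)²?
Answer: -289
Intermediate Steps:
K = 64 (K = 8² = 64)
l(F, N) = N + F*N (l(F, N) = N*F + N = F*N + N = N + F*N)
b(U, j) = 64 + 65*j (b(U, j) = 64*(1 + j) + j = (64 + 64*j) + j = 64 + 65*j)
1/L(b(-13, -3)) = 1/(1/(-158 + (64 + 65*(-3)))) = 1/(1/(-158 + (64 - 195))) = 1/(1/(-158 - 131)) = 1/(1/(-289)) = 1/(-1/289) = -289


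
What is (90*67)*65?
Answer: 391950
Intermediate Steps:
(90*67)*65 = 6030*65 = 391950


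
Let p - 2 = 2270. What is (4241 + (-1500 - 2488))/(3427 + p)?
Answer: 253/5699 ≈ 0.044394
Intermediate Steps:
p = 2272 (p = 2 + 2270 = 2272)
(4241 + (-1500 - 2488))/(3427 + p) = (4241 + (-1500 - 2488))/(3427 + 2272) = (4241 - 3988)/5699 = 253*(1/5699) = 253/5699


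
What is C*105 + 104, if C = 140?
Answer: 14804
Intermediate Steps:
C*105 + 104 = 140*105 + 104 = 14700 + 104 = 14804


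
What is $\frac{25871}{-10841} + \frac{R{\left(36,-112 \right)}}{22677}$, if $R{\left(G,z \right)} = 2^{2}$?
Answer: $- \frac{586633303}{245841357} \approx -2.3862$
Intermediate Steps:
$R{\left(G,z \right)} = 4$
$\frac{25871}{-10841} + \frac{R{\left(36,-112 \right)}}{22677} = \frac{25871}{-10841} + \frac{4}{22677} = 25871 \left(- \frac{1}{10841}\right) + 4 \cdot \frac{1}{22677} = - \frac{25871}{10841} + \frac{4}{22677} = - \frac{586633303}{245841357}$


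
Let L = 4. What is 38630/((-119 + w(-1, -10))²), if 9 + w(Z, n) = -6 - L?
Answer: 19315/9522 ≈ 2.0285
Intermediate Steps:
w(Z, n) = -19 (w(Z, n) = -9 + (-6 - 1*4) = -9 + (-6 - 4) = -9 - 10 = -19)
38630/((-119 + w(-1, -10))²) = 38630/((-119 - 19)²) = 38630/((-138)²) = 38630/19044 = 38630*(1/19044) = 19315/9522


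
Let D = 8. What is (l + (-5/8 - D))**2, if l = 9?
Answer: 9/64 ≈ 0.14063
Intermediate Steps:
(l + (-5/8 - D))**2 = (9 + (-5/8 - 1*8))**2 = (9 + (-5*1/8 - 8))**2 = (9 + (-5/8 - 8))**2 = (9 - 69/8)**2 = (3/8)**2 = 9/64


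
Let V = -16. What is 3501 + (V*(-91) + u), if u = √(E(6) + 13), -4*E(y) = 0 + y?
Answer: 4957 + √46/2 ≈ 4960.4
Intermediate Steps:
E(y) = -y/4 (E(y) = -(0 + y)/4 = -y/4)
u = √46/2 (u = √(-¼*6 + 13) = √(-3/2 + 13) = √(23/2) = √46/2 ≈ 3.3912)
3501 + (V*(-91) + u) = 3501 + (-16*(-91) + √46/2) = 3501 + (1456 + √46/2) = 4957 + √46/2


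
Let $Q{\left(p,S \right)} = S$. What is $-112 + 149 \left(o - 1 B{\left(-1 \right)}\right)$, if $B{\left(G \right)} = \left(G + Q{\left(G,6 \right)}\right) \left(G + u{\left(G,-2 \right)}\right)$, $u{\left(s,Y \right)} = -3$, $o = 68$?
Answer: $13000$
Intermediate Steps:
$B{\left(G \right)} = \left(-3 + G\right) \left(6 + G\right)$ ($B{\left(G \right)} = \left(G + 6\right) \left(G - 3\right) = \left(6 + G\right) \left(-3 + G\right) = \left(-3 + G\right) \left(6 + G\right)$)
$-112 + 149 \left(o - 1 B{\left(-1 \right)}\right) = -112 + 149 \left(68 - 1 \left(-18 + \left(-1\right)^{2} + 3 \left(-1\right)\right)\right) = -112 + 149 \left(68 - 1 \left(-18 + 1 - 3\right)\right) = -112 + 149 \left(68 - 1 \left(-20\right)\right) = -112 + 149 \left(68 - -20\right) = -112 + 149 \left(68 + 20\right) = -112 + 149 \cdot 88 = -112 + 13112 = 13000$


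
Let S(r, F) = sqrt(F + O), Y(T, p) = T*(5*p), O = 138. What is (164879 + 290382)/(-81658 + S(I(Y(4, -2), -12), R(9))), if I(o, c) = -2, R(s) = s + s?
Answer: -18587851369/3334014404 - 455261*sqrt(39)/3334014404 ≈ -5.5761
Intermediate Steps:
Y(T, p) = 5*T*p
R(s) = 2*s
S(r, F) = sqrt(138 + F) (S(r, F) = sqrt(F + 138) = sqrt(138 + F))
(164879 + 290382)/(-81658 + S(I(Y(4, -2), -12), R(9))) = (164879 + 290382)/(-81658 + sqrt(138 + 2*9)) = 455261/(-81658 + sqrt(138 + 18)) = 455261/(-81658 + sqrt(156)) = 455261/(-81658 + 2*sqrt(39))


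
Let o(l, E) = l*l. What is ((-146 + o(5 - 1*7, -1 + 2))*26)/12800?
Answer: -923/3200 ≈ -0.28844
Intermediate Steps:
o(l, E) = l²
((-146 + o(5 - 1*7, -1 + 2))*26)/12800 = ((-146 + (5 - 1*7)²)*26)/12800 = ((-146 + (5 - 7)²)*26)*(1/12800) = ((-146 + (-2)²)*26)*(1/12800) = ((-146 + 4)*26)*(1/12800) = -142*26*(1/12800) = -3692*1/12800 = -923/3200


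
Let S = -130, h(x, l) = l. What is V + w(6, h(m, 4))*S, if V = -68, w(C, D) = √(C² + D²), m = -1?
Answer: -68 - 260*√13 ≈ -1005.4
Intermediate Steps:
V + w(6, h(m, 4))*S = -68 + √(6² + 4²)*(-130) = -68 + √(36 + 16)*(-130) = -68 + √52*(-130) = -68 + (2*√13)*(-130) = -68 - 260*√13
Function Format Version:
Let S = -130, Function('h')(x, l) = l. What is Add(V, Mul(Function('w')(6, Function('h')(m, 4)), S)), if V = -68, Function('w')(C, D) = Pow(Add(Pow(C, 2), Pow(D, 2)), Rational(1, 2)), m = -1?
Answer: Add(-68, Mul(-260, Pow(13, Rational(1, 2)))) ≈ -1005.4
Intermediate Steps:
Add(V, Mul(Function('w')(6, Function('h')(m, 4)), S)) = Add(-68, Mul(Pow(Add(Pow(6, 2), Pow(4, 2)), Rational(1, 2)), -130)) = Add(-68, Mul(Pow(Add(36, 16), Rational(1, 2)), -130)) = Add(-68, Mul(Pow(52, Rational(1, 2)), -130)) = Add(-68, Mul(Mul(2, Pow(13, Rational(1, 2))), -130)) = Add(-68, Mul(-260, Pow(13, Rational(1, 2))))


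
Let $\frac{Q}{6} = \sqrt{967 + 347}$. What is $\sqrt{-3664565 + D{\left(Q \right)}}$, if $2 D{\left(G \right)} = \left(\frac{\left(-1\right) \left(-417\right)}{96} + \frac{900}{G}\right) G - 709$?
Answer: $\frac{\sqrt{-234526048 + 2502 \sqrt{146}}}{8} \approx 1914.2 i$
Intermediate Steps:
$Q = 18 \sqrt{146}$ ($Q = 6 \sqrt{967 + 347} = 6 \sqrt{1314} = 6 \cdot 3 \sqrt{146} = 18 \sqrt{146} \approx 217.49$)
$D{\left(G \right)} = - \frac{709}{2} + \frac{G \left(\frac{139}{32} + \frac{900}{G}\right)}{2}$ ($D{\left(G \right)} = \frac{\left(\frac{\left(-1\right) \left(-417\right)}{96} + \frac{900}{G}\right) G - 709}{2} = \frac{\left(417 \cdot \frac{1}{96} + \frac{900}{G}\right) G - 709}{2} = \frac{\left(\frac{139}{32} + \frac{900}{G}\right) G - 709}{2} = \frac{G \left(\frac{139}{32} + \frac{900}{G}\right) - 709}{2} = \frac{-709 + G \left(\frac{139}{32} + \frac{900}{G}\right)}{2} = - \frac{709}{2} + \frac{G \left(\frac{139}{32} + \frac{900}{G}\right)}{2}$)
$\sqrt{-3664565 + D{\left(Q \right)}} = \sqrt{-3664565 + \left(\frac{191}{2} + \frac{139 \cdot 18 \sqrt{146}}{64}\right)} = \sqrt{-3664565 + \left(\frac{191}{2} + \frac{1251 \sqrt{146}}{32}\right)} = \sqrt{- \frac{7328939}{2} + \frac{1251 \sqrt{146}}{32}}$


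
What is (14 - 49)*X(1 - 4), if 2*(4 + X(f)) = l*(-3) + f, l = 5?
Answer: 455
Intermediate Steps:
X(f) = -23/2 + f/2 (X(f) = -4 + (5*(-3) + f)/2 = -4 + (-15 + f)/2 = -4 + (-15/2 + f/2) = -23/2 + f/2)
(14 - 49)*X(1 - 4) = (14 - 49)*(-23/2 + (1 - 4)/2) = -35*(-23/2 + (½)*(-3)) = -35*(-23/2 - 3/2) = -35*(-13) = 455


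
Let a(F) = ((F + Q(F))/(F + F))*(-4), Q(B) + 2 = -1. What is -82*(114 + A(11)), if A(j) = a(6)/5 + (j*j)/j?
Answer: -51168/5 ≈ -10234.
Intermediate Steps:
Q(B) = -3 (Q(B) = -2 - 1 = -3)
a(F) = -2*(-3 + F)/F (a(F) = ((F - 3)/(F + F))*(-4) = ((-3 + F)/((2*F)))*(-4) = ((-3 + F)*(1/(2*F)))*(-4) = ((-3 + F)/(2*F))*(-4) = -2*(-3 + F)/F)
A(j) = -⅕ + j (A(j) = (-2 + 6/6)/5 + (j*j)/j = (-2 + 6*(⅙))*(⅕) + j²/j = (-2 + 1)*(⅕) + j = -1*⅕ + j = -⅕ + j)
-82*(114 + A(11)) = -82*(114 + (-⅕ + 11)) = -82*(114 + 54/5) = -82*624/5 = -51168/5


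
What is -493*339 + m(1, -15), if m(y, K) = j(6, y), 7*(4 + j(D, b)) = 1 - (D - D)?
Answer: -1169916/7 ≈ -1.6713e+5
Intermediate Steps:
j(D, b) = -27/7 (j(D, b) = -4 + (1 - (D - D))/7 = -4 + (1 - 1*0)/7 = -4 + (1 + 0)/7 = -4 + (⅐)*1 = -4 + ⅐ = -27/7)
m(y, K) = -27/7
-493*339 + m(1, -15) = -493*339 - 27/7 = -167127 - 27/7 = -1169916/7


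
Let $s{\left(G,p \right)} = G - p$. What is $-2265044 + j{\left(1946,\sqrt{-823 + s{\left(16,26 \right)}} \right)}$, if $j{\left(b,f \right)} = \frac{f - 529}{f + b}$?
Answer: $\frac{11 \left(- 1441391 \sqrt{17} + 400706923 i\right)}{7 \left(\sqrt{17} - 278 i\right)} \approx -2.265 \cdot 10^{6} + 0.01886 i$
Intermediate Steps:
$j{\left(b,f \right)} = \frac{-529 + f}{b + f}$
$-2265044 + j{\left(1946,\sqrt{-823 + s{\left(16,26 \right)}} \right)} = -2265044 + \frac{-529 + \sqrt{-823 + \left(16 - 26\right)}}{1946 + \sqrt{-823 + \left(16 - 26\right)}} = -2265044 + \frac{-529 + \sqrt{-823 - 10}}{1946 + \sqrt{-823 - 10}} = -2265044 + \frac{-529 + \sqrt{-833}}{1946 + \sqrt{-833}} = -2265044 + \frac{-529 + 7 i \sqrt{17}}{1946 + 7 i \sqrt{17}}$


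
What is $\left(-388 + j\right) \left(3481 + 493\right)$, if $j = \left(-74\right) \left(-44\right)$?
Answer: $11397432$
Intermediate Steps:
$j = 3256$
$\left(-388 + j\right) \left(3481 + 493\right) = \left(-388 + 3256\right) \left(3481 + 493\right) = 2868 \cdot 3974 = 11397432$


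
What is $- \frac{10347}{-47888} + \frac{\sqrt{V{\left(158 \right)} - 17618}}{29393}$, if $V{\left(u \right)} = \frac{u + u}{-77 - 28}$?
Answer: $\frac{10347}{47888} + \frac{i \sqrt{194271630}}{3086265} \approx 0.21607 + 0.0045162 i$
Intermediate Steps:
$V{\left(u \right)} = - \frac{2 u}{105}$ ($V{\left(u \right)} = \frac{2 u}{-105} = 2 u \left(- \frac{1}{105}\right) = - \frac{2 u}{105}$)
$- \frac{10347}{-47888} + \frac{\sqrt{V{\left(158 \right)} - 17618}}{29393} = - \frac{10347}{-47888} + \frac{\sqrt{\left(- \frac{2}{105}\right) 158 - 17618}}{29393} = \left(-10347\right) \left(- \frac{1}{47888}\right) + \sqrt{- \frac{316}{105} - 17618} \cdot \frac{1}{29393} = \frac{10347}{47888} + \sqrt{- \frac{1850206}{105}} \cdot \frac{1}{29393} = \frac{10347}{47888} + \frac{i \sqrt{194271630}}{105} \cdot \frac{1}{29393} = \frac{10347}{47888} + \frac{i \sqrt{194271630}}{3086265}$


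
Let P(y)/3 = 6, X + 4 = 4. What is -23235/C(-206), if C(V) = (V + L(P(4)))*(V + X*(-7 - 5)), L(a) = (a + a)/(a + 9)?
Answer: -69705/126484 ≈ -0.55110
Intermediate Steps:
X = 0 (X = -4 + 4 = 0)
P(y) = 18 (P(y) = 3*6 = 18)
L(a) = 2*a/(9 + a) (L(a) = (2*a)/(9 + a) = 2*a/(9 + a))
C(V) = V*(4/3 + V) (C(V) = (V + 2*18/(9 + 18))*(V + 0*(-7 - 5)) = (V + 2*18/27)*(V + 0*(-12)) = (V + 2*18*(1/27))*(V + 0) = (V + 4/3)*V = (4/3 + V)*V = V*(4/3 + V))
-23235/C(-206) = -23235*(-3/(206*(4 + 3*(-206)))) = -23235*(-3/(206*(4 - 618))) = -23235/((1/3)*(-206)*(-614)) = -23235/126484/3 = -23235*3/126484 = -69705/126484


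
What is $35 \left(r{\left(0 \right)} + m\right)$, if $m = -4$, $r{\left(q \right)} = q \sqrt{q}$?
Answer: $-140$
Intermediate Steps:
$r{\left(q \right)} = q^{\frac{3}{2}}$
$35 \left(r{\left(0 \right)} + m\right) = 35 \left(0^{\frac{3}{2}} - 4\right) = 35 \left(0 - 4\right) = 35 \left(-4\right) = -140$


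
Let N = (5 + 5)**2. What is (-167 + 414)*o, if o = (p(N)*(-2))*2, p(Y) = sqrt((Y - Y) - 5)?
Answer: -988*I*sqrt(5) ≈ -2209.2*I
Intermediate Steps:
N = 100 (N = 10**2 = 100)
p(Y) = I*sqrt(5) (p(Y) = sqrt(0 - 5) = sqrt(-5) = I*sqrt(5))
o = -4*I*sqrt(5) (o = ((I*sqrt(5))*(-2))*2 = -2*I*sqrt(5)*2 = -4*I*sqrt(5) ≈ -8.9443*I)
(-167 + 414)*o = (-167 + 414)*(-4*I*sqrt(5)) = 247*(-4*I*sqrt(5)) = -988*I*sqrt(5)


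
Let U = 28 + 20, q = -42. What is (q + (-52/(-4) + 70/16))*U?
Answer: -1182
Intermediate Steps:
U = 48
(q + (-52/(-4) + 70/16))*U = (-42 + (-52/(-4) + 70/16))*48 = (-42 + (-52*(-¼) + 70*(1/16)))*48 = (-42 + (13 + 35/8))*48 = (-42 + 139/8)*48 = -197/8*48 = -1182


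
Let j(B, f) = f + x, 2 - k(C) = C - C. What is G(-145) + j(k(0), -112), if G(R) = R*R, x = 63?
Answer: 20976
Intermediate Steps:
k(C) = 2 (k(C) = 2 - (C - C) = 2 - 1*0 = 2 + 0 = 2)
j(B, f) = 63 + f (j(B, f) = f + 63 = 63 + f)
G(R) = R²
G(-145) + j(k(0), -112) = (-145)² + (63 - 112) = 21025 - 49 = 20976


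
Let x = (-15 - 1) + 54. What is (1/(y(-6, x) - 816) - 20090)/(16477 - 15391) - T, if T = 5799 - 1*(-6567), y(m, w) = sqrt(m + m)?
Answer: -373151483921/30130527 - I*sqrt(3)/361566324 ≈ -12385.0 - 4.7904e-9*I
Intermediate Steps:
x = 38 (x = -16 + 54 = 38)
y(m, w) = sqrt(2)*sqrt(m) (y(m, w) = sqrt(2*m) = sqrt(2)*sqrt(m))
T = 12366 (T = 5799 + 6567 = 12366)
(1/(y(-6, x) - 816) - 20090)/(16477 - 15391) - T = (1/(sqrt(2)*sqrt(-6) - 816) - 20090)/(16477 - 15391) - 1*12366 = (1/(sqrt(2)*(I*sqrt(6)) - 816) - 20090)/1086 - 12366 = (1/(2*I*sqrt(3) - 816) - 20090)*(1/1086) - 12366 = (1/(-816 + 2*I*sqrt(3)) - 20090)*(1/1086) - 12366 = (-20090 + 1/(-816 + 2*I*sqrt(3)))*(1/1086) - 12366 = (-10045/543 + 1/(1086*(-816 + 2*I*sqrt(3)))) - 12366 = -6724783/543 + 1/(1086*(-816 + 2*I*sqrt(3)))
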